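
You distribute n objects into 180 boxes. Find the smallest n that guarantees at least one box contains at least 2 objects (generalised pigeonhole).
n = (2 − 1)·180 + 1 = 181

By the generalised pigeonhole principle, to guarantee some box contains ≥ r objects we need more than (r − 1) · k objects total. Threshold: n = (r − 1) · k + 1. With r = 2 and k = 180: n = 1 · 180 + 1 = 180 + 1 = 181. For n = 180 = 1 · 180, we can put exactly 1 objects in every box, avoiding 2 in any single one — so 181 is tight.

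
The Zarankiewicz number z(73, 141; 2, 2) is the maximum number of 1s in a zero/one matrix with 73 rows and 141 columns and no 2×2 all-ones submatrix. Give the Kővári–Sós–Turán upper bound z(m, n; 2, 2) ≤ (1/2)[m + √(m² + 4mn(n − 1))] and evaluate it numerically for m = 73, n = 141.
z(73, 141; 2, 2) ≤ (1/2)[73 + √(73² + 4·73·141·140)] = (1/2)[73 + √5769409] = 1237.4797

Kővári–Sós–Turán: let r_1, ..., r_73 be the row sums and z = Σ r_i the total number of 1s. Each pair of columns can share at most one row with both entries 1 (else a 2×2 all-ones block appears), so Σ_i C(r_i, 2) ≤ C(141, 2) = 9870. By convexity Σ_i C(r_i, 2) ≥ 73·C(z/73, 2) = z(z − 73)/(2·73), giving z² − 73z − 73·141·140 ≤ 0 and hence z ≤ (1/2)[73 + √(5329 + 4·1441020)] = (1/2)[73 + √5769409] ≈ (1/2)(73 + 2401.9594) = 1237.4797.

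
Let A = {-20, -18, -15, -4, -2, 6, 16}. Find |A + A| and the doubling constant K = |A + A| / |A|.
K = |A + A| / |A| = 25/7

Enumerate A + A = {a + b : a, b ∈ A}. With |A| = 7, there are |A|^2 = 49 ordered sum pairs; collecting distinct values, A + A = {-40, -38, -36, -35, -33, -30, -24, -22, -20, -19, -17, -14, -12, -9, -8, -6, -4, -2, 1, 2, 4, 12, 14, 22, 32}, so |A + A| = 25. Thus K = 25/7. For comparison, the minimum possible |A + A| over all 7-element sets is 2·7 − 1 = 13 (so min K = 13/7), attained only by arithmetic progressions.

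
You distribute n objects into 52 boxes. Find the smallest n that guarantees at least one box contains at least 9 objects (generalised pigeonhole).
n = (9 − 1)·52 + 1 = 417

By the generalised pigeonhole principle, to guarantee some box contains ≥ r objects we need more than (r − 1) · k objects total. Threshold: n = (r − 1) · k + 1. With r = 9 and k = 52: n = 8 · 52 + 1 = 416 + 1 = 417. For n = 416 = 8 · 52, we can put exactly 8 objects in every box, avoiding 9 in any single one — so 417 is tight.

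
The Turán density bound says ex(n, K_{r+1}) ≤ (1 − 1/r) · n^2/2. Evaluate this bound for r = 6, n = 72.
Turán density bound = (5/6) · 72^2/2 = 2160

Turán's theorem: ex(n, K_{r+1}) is achieved by the complete r-partite Turán graph T(n, r) with parts as balanced as possible, and is at most (1 − 1/r) · n^2/2. For r = 6, n = 72: the density bound is (5/6) · 5184/2 = 2160. Since 6 ∣ 72, the Turán graph T(72, 6) has parts of equal size 12, and its edge count e(T(72, 6)) = 2160 attains the density bound exactly.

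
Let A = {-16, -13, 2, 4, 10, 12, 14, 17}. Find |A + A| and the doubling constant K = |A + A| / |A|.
K = |A + A| / |A| = 31/8

Enumerate A + A = {a + b : a, b ∈ A}. With |A| = 8, there are |A|^2 = 64 ordered sum pairs; collecting distinct values, A + A = {-32, -29, -26, -14, -12, -11, -9, -6, -4, -3, -2, -1, 1, 4, 6, 8, 12, 14, 16, 18, 19, 20, 21, 22, 24, 26, 27, 28, 29, 31, 34}, so |A + A| = 31. Thus K = 31/8. For comparison, the minimum possible |A + A| over all 8-element sets is 2·8 − 1 = 15 (so min K = 15/8), attained only by arithmetic progressions.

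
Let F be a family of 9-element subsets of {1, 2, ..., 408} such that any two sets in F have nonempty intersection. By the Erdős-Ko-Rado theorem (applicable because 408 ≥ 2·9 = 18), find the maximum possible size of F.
max |F| = C(407, 8) = 17424959239309050

The Erdős-Ko-Rado theorem states: for n ≥ 2k, an intersecting family of k-subsets of an n-element set has size at most C(n − 1, k − 1), with equality for 'star' families {A ⊆ [n] : |A| = k, i ∈ A} (fix an element i). For n = 408, k = 9: C(407, 8) = 17424959239309050.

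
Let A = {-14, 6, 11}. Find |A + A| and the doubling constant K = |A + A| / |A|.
K = |A + A| / |A| = 6/3 = 2

Enumerate A + A = {a + b : a, b ∈ A}. With |A| = 3, there are |A|^2 = 9 ordered sum pairs; collecting distinct values, A + A = {-28, -8, -3, 12, 17, 22}, so |A + A| = 6. Thus K = 6/3 = 2. For comparison, the minimum possible |A + A| over all 3-element sets is 2·3 − 1 = 5 (so min K = 5/3), attained only by arithmetic progressions.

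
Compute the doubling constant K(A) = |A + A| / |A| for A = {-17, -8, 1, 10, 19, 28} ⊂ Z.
K = |A + A| / |A| = 11/6

Enumerate A + A = {a + b : a, b ∈ A}. With |A| = 6, there are |A|^2 = 36 ordered sum pairs; collecting distinct values, A + A = {-34, -25, -16, -7, 2, 11, 20, 29, 38, 47, 56}, so |A + A| = 11. Thus K = 11/6. Here |A + A| = 2|A| − 1 = 11, the minimum possible — so K = 11/6 is minimal, which holds iff A is an arithmetic progression.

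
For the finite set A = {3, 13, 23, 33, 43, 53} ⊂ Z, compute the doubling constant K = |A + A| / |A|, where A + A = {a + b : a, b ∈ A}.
K = |A + A| / |A| = 11/6

Enumerate A + A = {a + b : a, b ∈ A}. With |A| = 6, there are |A|^2 = 36 ordered sum pairs; collecting distinct values, A + A = {6, 16, 26, 36, 46, 56, 66, 76, 86, 96, 106}, so |A + A| = 11. Thus K = 11/6. Here |A + A| = 2|A| − 1 = 11, the minimum possible — so K = 11/6 is minimal, which holds iff A is an arithmetic progression.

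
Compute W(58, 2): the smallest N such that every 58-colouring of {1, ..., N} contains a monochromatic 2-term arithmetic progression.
W(58, 2) = 58 + 1 = 59

A 2-term AP is any pair of integers, so a monochromatic 2-AP exists iff some colour is used at least twice. With 58 colours, the colouring i ↦ i on {1, ..., 58} uses each colour once, avoiding any monochromatic pair, so W(58, 2) > 58. For {1, ..., 59}, pigeonhole forces two integers of the same colour, which form a monochromatic 2-AP. Hence W(58, 2) = 59.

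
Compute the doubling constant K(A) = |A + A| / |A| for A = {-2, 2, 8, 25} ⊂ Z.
K = |A + A| / |A| = 10/4 = 5/2

Enumerate A + A = {a + b : a, b ∈ A}. With |A| = 4, there are |A|^2 = 16 ordered sum pairs; collecting distinct values, A + A = {-4, 0, 4, 6, 10, 16, 23, 27, 33, 50}, so |A + A| = 10. Thus K = 10/4 = 5/2. For comparison, the minimum possible |A + A| over all 4-element sets is 2·4 − 1 = 7 (so min K = 7/4), attained only by arithmetic progressions.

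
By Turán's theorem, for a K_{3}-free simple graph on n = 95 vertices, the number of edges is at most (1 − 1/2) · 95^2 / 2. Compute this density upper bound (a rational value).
Turán density bound = (1/2) · 95^2/2 = 9025/4 ≈ 2256.25

Turán's theorem: ex(n, K_{r+1}) is achieved by the complete r-partite Turán graph T(n, r) with parts as balanced as possible, and is at most (1 − 1/r) · n^2/2. For r = 2, n = 95: the density bound is (1/2) · 9025/2 = 9025/4 ≈ 2256.25. The integer-valued extremum is e(T(95, 2)) = 2256, which is strictly less than the density bound 9025/4 since 2 ∤ 95 (the parts of T(95, 2) cannot all be equal).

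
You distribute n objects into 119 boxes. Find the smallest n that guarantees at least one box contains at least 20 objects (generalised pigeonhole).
n = (20 − 1)·119 + 1 = 2262

By the generalised pigeonhole principle, to guarantee some box contains ≥ r objects we need more than (r − 1) · k objects total. Threshold: n = (r − 1) · k + 1. With r = 20 and k = 119: n = 19 · 119 + 1 = 2261 + 1 = 2262. For n = 2261 = 19 · 119, we can put exactly 19 objects in every box, avoiding 20 in any single one — so 2262 is tight.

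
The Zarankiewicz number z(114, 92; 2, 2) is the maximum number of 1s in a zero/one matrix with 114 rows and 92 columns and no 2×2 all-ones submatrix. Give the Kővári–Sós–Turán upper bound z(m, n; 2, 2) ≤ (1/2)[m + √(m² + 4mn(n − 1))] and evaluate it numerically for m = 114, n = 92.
z(114, 92; 2, 2) ≤ (1/2)[114 + √(114² + 4·114·92·91)] = (1/2)[114 + √3830628] = 1035.5995

Kővári–Sós–Turán: let r_1, ..., r_114 be the row sums and z = Σ r_i the total number of 1s. Each pair of columns can share at most one row with both entries 1 (else a 2×2 all-ones block appears), so Σ_i C(r_i, 2) ≤ C(92, 2) = 4186. By convexity Σ_i C(r_i, 2) ≥ 114·C(z/114, 2) = z(z − 114)/(2·114), giving z² − 114z − 114·92·91 ≤ 0 and hence z ≤ (1/2)[114 + √(12996 + 4·954408)] = (1/2)[114 + √3830628] ≈ (1/2)(114 + 1957.199) = 1035.5995.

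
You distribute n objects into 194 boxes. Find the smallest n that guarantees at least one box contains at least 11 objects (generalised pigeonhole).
n = (11 − 1)·194 + 1 = 1941

By the generalised pigeonhole principle, to guarantee some box contains ≥ r objects we need more than (r − 1) · k objects total. Threshold: n = (r − 1) · k + 1. With r = 11 and k = 194: n = 10 · 194 + 1 = 1940 + 1 = 1941. For n = 1940 = 10 · 194, we can put exactly 10 objects in every box, avoiding 11 in any single one — so 1941 is tight.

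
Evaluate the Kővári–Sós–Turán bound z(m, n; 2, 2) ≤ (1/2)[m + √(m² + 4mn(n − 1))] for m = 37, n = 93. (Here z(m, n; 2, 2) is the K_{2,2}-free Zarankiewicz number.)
z(37, 93; 2, 2) ≤ (1/2)[37 + √(37² + 4·37·93·92)] = (1/2)[37 + √1267657] = 581.4514

Kővári–Sós–Turán: let r_1, ..., r_37 be the row sums and z = Σ r_i the total number of 1s. Each pair of columns can share at most one row with both entries 1 (else a 2×2 all-ones block appears), so Σ_i C(r_i, 2) ≤ C(93, 2) = 4278. By convexity Σ_i C(r_i, 2) ≥ 37·C(z/37, 2) = z(z − 37)/(2·37), giving z² − 37z − 37·93·92 ≤ 0 and hence z ≤ (1/2)[37 + √(1369 + 4·316572)] = (1/2)[37 + √1267657] ≈ (1/2)(37 + 1125.9027) = 581.4514.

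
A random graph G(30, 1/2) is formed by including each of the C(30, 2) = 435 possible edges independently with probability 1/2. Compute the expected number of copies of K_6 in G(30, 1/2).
E[# K_6] = C(30, 6) · (1/2)^C(6, 2) = 593775 / 2^15 ≈ 18.120575

For each 6-subset S of vertices (there are C(30, 6) = 593775 such S), let X_S = 1 if S induces a K_6 (all C(6, 2) = 15 edges present). Then P(X_S = 1) = (1/2)^15 = 1/32768. By linearity of expectation, E[# K_6] = C(30, 6) · (1/2)^15 = 593775 / 32768 ≈ 18.120575.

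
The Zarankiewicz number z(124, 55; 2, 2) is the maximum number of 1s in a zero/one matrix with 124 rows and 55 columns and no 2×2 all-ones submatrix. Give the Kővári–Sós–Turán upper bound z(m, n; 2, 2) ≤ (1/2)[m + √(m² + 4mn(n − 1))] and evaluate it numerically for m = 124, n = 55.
z(124, 55; 2, 2) ≤ (1/2)[124 + √(124² + 4·124·55·54)] = (1/2)[124 + √1488496] = 672.0197

Kővári–Sós–Turán: let r_1, ..., r_124 be the row sums and z = Σ r_i the total number of 1s. Each pair of columns can share at most one row with both entries 1 (else a 2×2 all-ones block appears), so Σ_i C(r_i, 2) ≤ C(55, 2) = 1485. By convexity Σ_i C(r_i, 2) ≥ 124·C(z/124, 2) = z(z − 124)/(2·124), giving z² − 124z − 124·55·54 ≤ 0 and hence z ≤ (1/2)[124 + √(15376 + 4·368280)] = (1/2)[124 + √1488496] ≈ (1/2)(124 + 1220.0393) = 672.0197.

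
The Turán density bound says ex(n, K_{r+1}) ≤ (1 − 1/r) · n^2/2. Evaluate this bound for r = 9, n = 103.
Turán density bound = (8/9) · 103^2/2 = 42436/9 ≈ 4715.1111

Turán's theorem: ex(n, K_{r+1}) is achieved by the complete r-partite Turán graph T(n, r) with parts as balanced as possible, and is at most (1 − 1/r) · n^2/2. For r = 9, n = 103: the density bound is (8/9) · 10609/2 = 42436/9 ≈ 4715.1111. The integer-valued extremum is e(T(103, 9)) = 4714, which is strictly less than the density bound 42436/9 since 9 ∤ 103 (the parts of T(103, 9) cannot all be equal).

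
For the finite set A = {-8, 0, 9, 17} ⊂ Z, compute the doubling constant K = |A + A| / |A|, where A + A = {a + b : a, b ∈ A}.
K = |A + A| / |A| = 9/4

Enumerate A + A = {a + b : a, b ∈ A}. With |A| = 4, there are |A|^2 = 16 ordered sum pairs; collecting distinct values, A + A = {-16, -8, 0, 1, 9, 17, 18, 26, 34}, so |A + A| = 9. Thus K = 9/4. For comparison, the minimum possible |A + A| over all 4-element sets is 2·4 − 1 = 7 (so min K = 7/4), attained only by arithmetic progressions.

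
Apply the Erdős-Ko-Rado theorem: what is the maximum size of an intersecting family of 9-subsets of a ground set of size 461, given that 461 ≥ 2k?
max |F| = C(460, 8) = 46769418051435495

Erdős-Ko-Rado (1961): when n ≥ 2k, max |F| = C(n−1, k−1). The bound is attained by the star {A : i ∈ A} for any fixed i ∈ [n]. Here C(461−1, 9−1) = C(460, 8) = 46769418051435495.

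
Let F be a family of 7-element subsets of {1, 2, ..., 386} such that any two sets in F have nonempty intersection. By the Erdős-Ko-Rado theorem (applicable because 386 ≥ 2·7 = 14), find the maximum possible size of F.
max |F| = C(385, 6) = 4349408176960

The Erdős-Ko-Rado theorem states: for n ≥ 2k, an intersecting family of k-subsets of an n-element set has size at most C(n − 1, k − 1), with equality for 'star' families {A ⊆ [n] : |A| = k, i ∈ A} (fix an element i). For n = 386, k = 7: C(385, 6) = 4349408176960.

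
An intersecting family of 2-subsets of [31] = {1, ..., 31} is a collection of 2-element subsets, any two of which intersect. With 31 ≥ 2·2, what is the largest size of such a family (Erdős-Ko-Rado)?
max |F| = C(30, 1) = 30

Erdős-Ko-Rado (1961): when n ≥ 2k, max |F| = C(n−1, k−1). The bound is attained by the star {A : i ∈ A} for any fixed i ∈ [n]. Here C(31−1, 2−1) = C(30, 1) = 30.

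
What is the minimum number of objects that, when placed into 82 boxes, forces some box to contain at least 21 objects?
n = (21 − 1)·82 + 1 = 1641

By the generalised pigeonhole principle, to guarantee some box contains ≥ r objects we need more than (r − 1) · k objects total. Threshold: n = (r − 1) · k + 1. With r = 21 and k = 82: n = 20 · 82 + 1 = 1640 + 1 = 1641. For n = 1640 = 20 · 82, we can put exactly 20 objects in every box, avoiding 21 in any single one — so 1641 is tight.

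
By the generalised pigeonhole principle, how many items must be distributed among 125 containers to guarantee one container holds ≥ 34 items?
n = (34 − 1)·125 + 1 = 4126

By the generalised pigeonhole principle, to guarantee some box contains ≥ r objects we need more than (r − 1) · k objects total. Threshold: n = (r − 1) · k + 1. With r = 34 and k = 125: n = 33 · 125 + 1 = 4125 + 1 = 4126. For n = 4125 = 33 · 125, we can put exactly 33 objects in every box, avoiding 34 in any single one — so 4126 is tight.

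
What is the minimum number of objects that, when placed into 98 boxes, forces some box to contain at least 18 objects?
n = (18 − 1)·98 + 1 = 1667

By the generalised pigeonhole principle, to guarantee some box contains ≥ r objects we need more than (r − 1) · k objects total. Threshold: n = (r − 1) · k + 1. With r = 18 and k = 98: n = 17 · 98 + 1 = 1666 + 1 = 1667. For n = 1666 = 17 · 98, we can put exactly 17 objects in every box, avoiding 18 in any single one — so 1667 is tight.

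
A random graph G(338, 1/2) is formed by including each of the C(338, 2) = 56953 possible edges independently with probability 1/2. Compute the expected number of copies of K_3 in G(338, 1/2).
E[# K_3] = C(338, 3) · (1/2)^C(3, 2) = 6378736 / 2^3 = 797342

For each 3-subset S of vertices (there are C(338, 3) = 6378736 such S), let X_S = 1 if S induces a K_3 (all C(3, 2) = 3 edges present). Then P(X_S = 1) = (1/2)^3 = 1/8. By linearity of expectation, E[# K_3] = C(338, 3) · (1/2)^3 = 6378736 / 8 = 797342.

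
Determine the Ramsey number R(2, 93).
R(2, 93) = 93

R(2, k) = k for all k ≥ 2: in a 2-colouring of K_k, either some edge is red (a red K_2) or all edges are blue (a blue K_k). And K_{92} coloured all-blue has no blue K_93, so R(2, 93) > 92. Hence R(2, 93) = 93.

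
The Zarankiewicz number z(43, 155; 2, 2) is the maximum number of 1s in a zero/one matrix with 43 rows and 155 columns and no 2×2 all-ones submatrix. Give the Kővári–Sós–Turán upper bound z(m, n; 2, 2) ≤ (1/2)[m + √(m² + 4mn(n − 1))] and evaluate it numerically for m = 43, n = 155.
z(43, 155; 2, 2) ≤ (1/2)[43 + √(43² + 4·43·155·154)] = (1/2)[43 + √4107489] = 1034.8471

Kővári–Sós–Turán: let r_1, ..., r_43 be the row sums and z = Σ r_i the total number of 1s. Each pair of columns can share at most one row with both entries 1 (else a 2×2 all-ones block appears), so Σ_i C(r_i, 2) ≤ C(155, 2) = 11935. By convexity Σ_i C(r_i, 2) ≥ 43·C(z/43, 2) = z(z − 43)/(2·43), giving z² − 43z − 43·155·154 ≤ 0 and hence z ≤ (1/2)[43 + √(1849 + 4·1026410)] = (1/2)[43 + √4107489] ≈ (1/2)(43 + 2026.6941) = 1034.8471.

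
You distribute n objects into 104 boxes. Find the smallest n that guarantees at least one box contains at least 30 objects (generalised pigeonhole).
n = (30 − 1)·104 + 1 = 3017

By the generalised pigeonhole principle, to guarantee some box contains ≥ r objects we need more than (r − 1) · k objects total. Threshold: n = (r − 1) · k + 1. With r = 30 and k = 104: n = 29 · 104 + 1 = 3016 + 1 = 3017. For n = 3016 = 29 · 104, we can put exactly 29 objects in every box, avoiding 30 in any single one — so 3017 is tight.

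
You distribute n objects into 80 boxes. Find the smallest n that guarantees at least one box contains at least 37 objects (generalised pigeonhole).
n = (37 − 1)·80 + 1 = 2881

By the generalised pigeonhole principle, to guarantee some box contains ≥ r objects we need more than (r − 1) · k objects total. Threshold: n = (r − 1) · k + 1. With r = 37 and k = 80: n = 36 · 80 + 1 = 2880 + 1 = 2881. For n = 2880 = 36 · 80, we can put exactly 36 objects in every box, avoiding 37 in any single one — so 2881 is tight.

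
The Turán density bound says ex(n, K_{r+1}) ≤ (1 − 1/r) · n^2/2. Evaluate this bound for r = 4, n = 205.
Turán density bound = (3/4) · 205^2/2 = 126075/8 ≈ 15759.375

Turán's theorem: ex(n, K_{r+1}) is achieved by the complete r-partite Turán graph T(n, r) with parts as balanced as possible, and is at most (1 − 1/r) · n^2/2. For r = 4, n = 205: the density bound is (3/4) · 42025/2 = 126075/8 ≈ 15759.375. The integer-valued extremum is e(T(205, 4)) = 15759, which is strictly less than the density bound 126075/8 since 4 ∤ 205 (the parts of T(205, 4) cannot all be equal).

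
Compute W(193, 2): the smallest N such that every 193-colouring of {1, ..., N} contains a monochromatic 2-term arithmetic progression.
W(193, 2) = 193 + 1 = 194

A 2-term AP is any pair of integers, so a monochromatic 2-AP exists iff some colour is used at least twice. With 193 colours, the colouring i ↦ i on {1, ..., 193} uses each colour once, avoiding any monochromatic pair, so W(193, 2) > 193. For {1, ..., 194}, pigeonhole forces two integers of the same colour, which form a monochromatic 2-AP. Hence W(193, 2) = 194.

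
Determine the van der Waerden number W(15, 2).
W(15, 2) = 15 + 1 = 16

A 2-term AP is any pair of integers, so a monochromatic 2-AP exists iff some colour is used at least twice. With 15 colours, the colouring i ↦ i on {1, ..., 15} uses each colour once, avoiding any monochromatic pair, so W(15, 2) > 15. For {1, ..., 16}, pigeonhole forces two integers of the same colour, which form a monochromatic 2-AP. Hence W(15, 2) = 16.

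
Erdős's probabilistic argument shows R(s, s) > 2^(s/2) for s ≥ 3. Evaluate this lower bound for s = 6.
2^(6/2) = 8; so R(6, 6) > 8

Colour each edge of K_n uniformly at random with red/blue. The expected number of monochromatic K_6 is C(n, 6) · 2 · 2^(−C(6,2)). If C(n, 6) · 2^(1 − C(6,2)) < 1, then with positive probability no monochromatic K_6 exists, so R(6, 6) > n. The standard estimate C(n, 6) ≤ n^6/6! shows this inequality holds whenever n ≤ 2^(6/2) (since 6! · 2^(C(6,2) − 1) > 2^(6^2/2) ≥ n^6). Hence R(6, 6) > 2^(6/2) = 8.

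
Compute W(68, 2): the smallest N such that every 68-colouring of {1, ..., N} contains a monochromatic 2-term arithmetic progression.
W(68, 2) = 68 + 1 = 69

A 2-term AP is any pair of integers, so a monochromatic 2-AP exists iff some colour is used at least twice. With 68 colours, the colouring i ↦ i on {1, ..., 68} uses each colour once, avoiding any monochromatic pair, so W(68, 2) > 68. For {1, ..., 69}, pigeonhole forces two integers of the same colour, which form a monochromatic 2-AP. Hence W(68, 2) = 69.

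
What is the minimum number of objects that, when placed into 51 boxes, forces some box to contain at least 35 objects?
n = (35 − 1)·51 + 1 = 1735

By the generalised pigeonhole principle, to guarantee some box contains ≥ r objects we need more than (r − 1) · k objects total. Threshold: n = (r − 1) · k + 1. With r = 35 and k = 51: n = 34 · 51 + 1 = 1734 + 1 = 1735. For n = 1734 = 34 · 51, we can put exactly 34 objects in every box, avoiding 35 in any single one — so 1735 is tight.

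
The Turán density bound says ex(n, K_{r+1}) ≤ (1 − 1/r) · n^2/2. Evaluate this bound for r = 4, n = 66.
Turán density bound = (3/4) · 66^2/2 = 3267/2 ≈ 1633.5

Turán's theorem: ex(n, K_{r+1}) is achieved by the complete r-partite Turán graph T(n, r) with parts as balanced as possible, and is at most (1 − 1/r) · n^2/2. For r = 4, n = 66: the density bound is (3/4) · 4356/2 = 3267/2 ≈ 1633.5. The integer-valued extremum is e(T(66, 4)) = 1633, which is strictly less than the density bound 3267/2 since 4 ∤ 66 (the parts of T(66, 4) cannot all be equal).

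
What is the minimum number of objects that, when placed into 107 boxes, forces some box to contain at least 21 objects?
n = (21 − 1)·107 + 1 = 2141

By the generalised pigeonhole principle, to guarantee some box contains ≥ r objects we need more than (r − 1) · k objects total. Threshold: n = (r − 1) · k + 1. With r = 21 and k = 107: n = 20 · 107 + 1 = 2140 + 1 = 2141. For n = 2140 = 20 · 107, we can put exactly 20 objects in every box, avoiding 21 in any single one — so 2141 is tight.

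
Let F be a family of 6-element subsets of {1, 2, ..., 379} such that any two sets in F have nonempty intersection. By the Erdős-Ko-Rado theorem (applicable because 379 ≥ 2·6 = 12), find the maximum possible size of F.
max |F| = C(378, 5) = 62624261700

Erdős-Ko-Rado (1961): when n ≥ 2k, max |F| = C(n−1, k−1). The bound is attained by the star {A : i ∈ A} for any fixed i ∈ [n]. Here C(379−1, 6−1) = C(378, 5) = 62624261700.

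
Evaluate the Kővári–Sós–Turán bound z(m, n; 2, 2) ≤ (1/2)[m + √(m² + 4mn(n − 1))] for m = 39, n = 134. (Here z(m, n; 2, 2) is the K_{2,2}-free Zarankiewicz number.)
z(39, 134; 2, 2) ≤ (1/2)[39 + √(39² + 4·39·134·133)] = (1/2)[39 + √2781753] = 853.4294

Kővári–Sós–Turán: let r_1, ..., r_39 be the row sums and z = Σ r_i the total number of 1s. Each pair of columns can share at most one row with both entries 1 (else a 2×2 all-ones block appears), so Σ_i C(r_i, 2) ≤ C(134, 2) = 8911. By convexity Σ_i C(r_i, 2) ≥ 39·C(z/39, 2) = z(z − 39)/(2·39), giving z² − 39z − 39·134·133 ≤ 0 and hence z ≤ (1/2)[39 + √(1521 + 4·695058)] = (1/2)[39 + √2781753] ≈ (1/2)(39 + 1667.8588) = 853.4294.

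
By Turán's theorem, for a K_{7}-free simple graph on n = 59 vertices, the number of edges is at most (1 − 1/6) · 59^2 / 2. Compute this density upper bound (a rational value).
Turán density bound = (5/6) · 59^2/2 = 17405/12 ≈ 1450.4167

Turán's theorem: ex(n, K_{r+1}) is achieved by the complete r-partite Turán graph T(n, r) with parts as balanced as possible, and is at most (1 − 1/r) · n^2/2. For r = 6, n = 59: the density bound is (5/6) · 3481/2 = 17405/12 ≈ 1450.4167. The integer-valued extremum is e(T(59, 6)) = 1450, which is strictly less than the density bound 17405/12 since 6 ∤ 59 (the parts of T(59, 6) cannot all be equal).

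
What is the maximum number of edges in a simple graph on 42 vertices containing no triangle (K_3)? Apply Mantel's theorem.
ex(42, K_3) = ⌊42^2/4⌋ = 441

Mantel (1907): a triangle-free graph on n vertices has at most ⌊n^2/4⌋ edges, with equality for the complete bipartite graph K_{⌊n/2⌋, ⌈n/2⌉}. For n = 42: ⌊42^2/4⌋ = ⌊1764/4⌋ = 441. The extremal graph is K_{21, 21}, which has 21·21 = 441 edges.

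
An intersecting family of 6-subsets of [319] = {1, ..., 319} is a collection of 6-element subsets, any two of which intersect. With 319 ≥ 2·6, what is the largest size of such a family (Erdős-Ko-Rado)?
max |F| = C(318, 5) = 26256233178

Erdős-Ko-Rado (1961): when n ≥ 2k, max |F| = C(n−1, k−1). The bound is attained by the star {A : i ∈ A} for any fixed i ∈ [n]. Here C(319−1, 6−1) = C(318, 5) = 26256233178.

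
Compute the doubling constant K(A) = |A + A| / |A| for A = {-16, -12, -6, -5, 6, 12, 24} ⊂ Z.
K = |A + A| / |A| = 24/7

Enumerate A + A = {a + b : a, b ∈ A}. With |A| = 7, there are |A|^2 = 49 ordered sum pairs; collecting distinct values, A + A = {-32, -28, -24, -22, -21, -18, -17, -12, -11, -10, -6, -4, 0, 1, 6, 7, 8, 12, 18, 19, 24, 30, 36, 48}, so |A + A| = 24. Thus K = 24/7. For comparison, the minimum possible |A + A| over all 7-element sets is 2·7 − 1 = 13 (so min K = 13/7), attained only by arithmetic progressions.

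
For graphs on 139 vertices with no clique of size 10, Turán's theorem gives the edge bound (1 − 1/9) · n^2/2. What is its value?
Turán density bound = (8/9) · 139^2/2 = 77284/9 ≈ 8587.1111

Turán's theorem: ex(n, K_{r+1}) is achieved by the complete r-partite Turán graph T(n, r) with parts as balanced as possible, and is at most (1 − 1/r) · n^2/2. For r = 9, n = 139: the density bound is (8/9) · 19321/2 = 77284/9 ≈ 8587.1111. The integer-valued extremum is e(T(139, 9)) = 8586, which is strictly less than the density bound 77284/9 since 9 ∤ 139 (the parts of T(139, 9) cannot all be equal).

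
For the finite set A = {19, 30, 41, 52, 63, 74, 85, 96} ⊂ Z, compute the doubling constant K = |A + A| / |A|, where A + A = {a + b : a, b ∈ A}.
K = |A + A| / |A| = 15/8

Enumerate A + A = {a + b : a, b ∈ A}. With |A| = 8, there are |A|^2 = 64 ordered sum pairs; collecting distinct values, A + A = {38, 49, 60, 71, 82, 93, 104, 115, 126, 137, 148, 159, 170, 181, 192}, so |A + A| = 15. Thus K = 15/8. Here |A + A| = 2|A| − 1 = 15, the minimum possible — so K = 15/8 is minimal, which holds iff A is an arithmetic progression.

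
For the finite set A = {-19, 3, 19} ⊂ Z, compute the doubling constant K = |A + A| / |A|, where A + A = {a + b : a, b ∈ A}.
K = |A + A| / |A| = 6/3 = 2

Enumerate A + A = {a + b : a, b ∈ A}. With |A| = 3, there are |A|^2 = 9 ordered sum pairs; collecting distinct values, A + A = {-38, -16, 0, 6, 22, 38}, so |A + A| = 6. Thus K = 6/3 = 2. For comparison, the minimum possible |A + A| over all 3-element sets is 2·3 − 1 = 5 (so min K = 5/3), attained only by arithmetic progressions.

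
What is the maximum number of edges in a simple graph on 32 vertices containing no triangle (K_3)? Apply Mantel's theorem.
ex(32, K_3) = ⌊32^2/4⌋ = 256

Mantel (1907): a triangle-free graph on n vertices has at most ⌊n^2/4⌋ edges, with equality for the complete bipartite graph K_{⌊n/2⌋, ⌈n/2⌉}. For n = 32: ⌊32^2/4⌋ = ⌊1024/4⌋ = 256. The extremal graph is K_{16, 16}, which has 16·16 = 256 edges.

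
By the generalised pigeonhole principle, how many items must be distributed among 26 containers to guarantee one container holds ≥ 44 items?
n = (44 − 1)·26 + 1 = 1119

By the generalised pigeonhole principle, to guarantee some box contains ≥ r objects we need more than (r − 1) · k objects total. Threshold: n = (r − 1) · k + 1. With r = 44 and k = 26: n = 43 · 26 + 1 = 1118 + 1 = 1119. For n = 1118 = 43 · 26, we can put exactly 43 objects in every box, avoiding 44 in any single one — so 1119 is tight.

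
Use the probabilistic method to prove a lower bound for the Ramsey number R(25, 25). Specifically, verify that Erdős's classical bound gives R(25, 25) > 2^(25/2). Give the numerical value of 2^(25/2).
2^(25/2) = 5792.6188; so R(25, 25) > 5792.6188

Colour each edge of K_n uniformly at random with red/blue. The expected number of monochromatic K_25 is C(n, 25) · 2 · 2^(−C(25,2)). If C(n, 25) · 2^(1 − C(25,2)) < 1, then with positive probability no monochromatic K_25 exists, so R(25, 25) > n. The standard estimate C(n, 25) ≤ n^25/25! shows this inequality holds whenever n ≤ 2^(25/2) (since 25! · 2^(C(25,2) − 1) > 2^(25^2/2) ≥ n^25). Hence R(25, 25) > 2^(25/2) = 5792.6188.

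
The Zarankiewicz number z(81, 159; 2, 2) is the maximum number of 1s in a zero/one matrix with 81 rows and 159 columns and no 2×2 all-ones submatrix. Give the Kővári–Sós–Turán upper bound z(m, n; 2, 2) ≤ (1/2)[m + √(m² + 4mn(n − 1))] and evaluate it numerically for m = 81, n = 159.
z(81, 159; 2, 2) ≤ (1/2)[81 + √(81² + 4·81·159·158)] = (1/2)[81 + √8146089] = 1467.5677

Kővári–Sós–Turán: let r_1, ..., r_81 be the row sums and z = Σ r_i the total number of 1s. Each pair of columns can share at most one row with both entries 1 (else a 2×2 all-ones block appears), so Σ_i C(r_i, 2) ≤ C(159, 2) = 12561. By convexity Σ_i C(r_i, 2) ≥ 81·C(z/81, 2) = z(z − 81)/(2·81), giving z² − 81z − 81·159·158 ≤ 0 and hence z ≤ (1/2)[81 + √(6561 + 4·2034882)] = (1/2)[81 + √8146089] ≈ (1/2)(81 + 2854.1354) = 1467.5677.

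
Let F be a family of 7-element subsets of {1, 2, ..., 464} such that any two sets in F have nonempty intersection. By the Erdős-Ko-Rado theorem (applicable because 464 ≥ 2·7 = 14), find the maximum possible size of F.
max |F| = C(463, 6) = 13244250634461

The Erdős-Ko-Rado theorem states: for n ≥ 2k, an intersecting family of k-subsets of an n-element set has size at most C(n − 1, k − 1), with equality for 'star' families {A ⊆ [n] : |A| = k, i ∈ A} (fix an element i). For n = 464, k = 7: C(463, 6) = 13244250634461.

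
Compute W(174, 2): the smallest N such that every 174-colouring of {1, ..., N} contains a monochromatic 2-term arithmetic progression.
W(174, 2) = 174 + 1 = 175

A 2-term AP is any pair of integers, so a monochromatic 2-AP exists iff some colour is used at least twice. With 174 colours, the colouring i ↦ i on {1, ..., 174} uses each colour once, avoiding any monochromatic pair, so W(174, 2) > 174. For {1, ..., 175}, pigeonhole forces two integers of the same colour, which form a monochromatic 2-AP. Hence W(174, 2) = 175.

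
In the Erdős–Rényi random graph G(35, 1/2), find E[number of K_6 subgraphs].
E[# K_6] = C(35, 6) · (1/2)^C(6, 2) = 1623160 / 2^15 = 202895/4096 ≈ 49.534912

For each 6-subset S of vertices (there are C(35, 6) = 1623160 such S), let X_S = 1 if S induces a K_6 (all C(6, 2) = 15 edges present). Then P(X_S = 1) = (1/2)^15 = 1/32768. By linearity of expectation, E[# K_6] = C(35, 6) · (1/2)^15 = 1623160 / 32768 = 202895/4096 ≈ 49.534912.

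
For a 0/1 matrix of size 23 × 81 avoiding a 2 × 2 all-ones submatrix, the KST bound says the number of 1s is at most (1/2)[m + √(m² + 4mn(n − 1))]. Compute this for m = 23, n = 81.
z(23, 81; 2, 2) ≤ (1/2)[23 + √(23² + 4·23·81·80)] = (1/2)[23 + √596689] = 397.7282

Kővári–Sós–Turán: let r_1, ..., r_23 be the row sums and z = Σ r_i the total number of 1s. Each pair of columns can share at most one row with both entries 1 (else a 2×2 all-ones block appears), so Σ_i C(r_i, 2) ≤ C(81, 2) = 3240. By convexity Σ_i C(r_i, 2) ≥ 23·C(z/23, 2) = z(z − 23)/(2·23), giving z² − 23z − 23·81·80 ≤ 0 and hence z ≤ (1/2)[23 + √(529 + 4·149040)] = (1/2)[23 + √596689] ≈ (1/2)(23 + 772.4565) = 397.7282.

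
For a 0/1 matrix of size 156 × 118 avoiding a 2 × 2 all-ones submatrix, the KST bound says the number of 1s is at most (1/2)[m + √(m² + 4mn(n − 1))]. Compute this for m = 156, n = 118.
z(156, 118; 2, 2) ≤ (1/2)[156 + √(156² + 4·156·118·117)] = (1/2)[156 + √8639280] = 1547.6326

Kővári–Sós–Turán: let r_1, ..., r_156 be the row sums and z = Σ r_i the total number of 1s. Each pair of columns can share at most one row with both entries 1 (else a 2×2 all-ones block appears), so Σ_i C(r_i, 2) ≤ C(118, 2) = 6903. By convexity Σ_i C(r_i, 2) ≥ 156·C(z/156, 2) = z(z − 156)/(2·156), giving z² − 156z − 156·118·117 ≤ 0 and hence z ≤ (1/2)[156 + √(24336 + 4·2153736)] = (1/2)[156 + √8639280] ≈ (1/2)(156 + 2939.2652) = 1547.6326.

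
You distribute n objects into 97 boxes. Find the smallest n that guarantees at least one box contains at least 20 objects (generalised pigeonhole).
n = (20 − 1)·97 + 1 = 1844

By the generalised pigeonhole principle, to guarantee some box contains ≥ r objects we need more than (r − 1) · k objects total. Threshold: n = (r − 1) · k + 1. With r = 20 and k = 97: n = 19 · 97 + 1 = 1843 + 1 = 1844. For n = 1843 = 19 · 97, we can put exactly 19 objects in every box, avoiding 20 in any single one — so 1844 is tight.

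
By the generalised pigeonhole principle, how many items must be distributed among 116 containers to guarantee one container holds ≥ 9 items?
n = (9 − 1)·116 + 1 = 929

By the generalised pigeonhole principle, to guarantee some box contains ≥ r objects we need more than (r − 1) · k objects total. Threshold: n = (r − 1) · k + 1. With r = 9 and k = 116: n = 8 · 116 + 1 = 928 + 1 = 929. For n = 928 = 8 · 116, we can put exactly 8 objects in every box, avoiding 9 in any single one — so 929 is tight.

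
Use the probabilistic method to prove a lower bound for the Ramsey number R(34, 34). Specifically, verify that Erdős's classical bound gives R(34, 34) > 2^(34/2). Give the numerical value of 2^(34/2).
2^(34/2) = 131072; so R(34, 34) > 131072

Colour each edge of K_n uniformly at random with red/blue. The expected number of monochromatic K_34 is C(n, 34) · 2 · 2^(−C(34,2)). If C(n, 34) · 2^(1 − C(34,2)) < 1, then with positive probability no monochromatic K_34 exists, so R(34, 34) > n. The standard estimate C(n, 34) ≤ n^34/34! shows this inequality holds whenever n ≤ 2^(34/2) (since 34! · 2^(C(34,2) − 1) > 2^(34^2/2) ≥ n^34). Hence R(34, 34) > 2^(34/2) = 131072.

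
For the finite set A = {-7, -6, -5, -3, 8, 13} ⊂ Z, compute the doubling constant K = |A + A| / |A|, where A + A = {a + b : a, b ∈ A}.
K = |A + A| / |A| = 19/6

Enumerate A + A = {a + b : a, b ∈ A}. With |A| = 6, there are |A|^2 = 36 ordered sum pairs; collecting distinct values, A + A = {-14, -13, -12, -11, -10, -9, -8, -6, 1, 2, 3, 5, 6, 7, 8, 10, 16, 21, 26}, so |A + A| = 19. Thus K = 19/6. For comparison, the minimum possible |A + A| over all 6-element sets is 2·6 − 1 = 11 (so min K = 11/6), attained only by arithmetic progressions.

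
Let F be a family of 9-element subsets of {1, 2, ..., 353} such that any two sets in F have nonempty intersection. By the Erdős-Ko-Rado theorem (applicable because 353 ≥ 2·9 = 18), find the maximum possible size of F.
max |F| = C(352, 8) = 5395437181005300

Erdős-Ko-Rado (1961): when n ≥ 2k, max |F| = C(n−1, k−1). The bound is attained by the star {A : i ∈ A} for any fixed i ∈ [n]. Here C(353−1, 9−1) = C(352, 8) = 5395437181005300.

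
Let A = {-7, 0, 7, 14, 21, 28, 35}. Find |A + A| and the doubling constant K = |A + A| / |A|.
K = |A + A| / |A| = 13/7

Enumerate A + A = {a + b : a, b ∈ A}. With |A| = 7, there are |A|^2 = 49 ordered sum pairs; collecting distinct values, A + A = {-14, -7, 0, 7, 14, 21, 28, 35, 42, 49, 56, 63, 70}, so |A + A| = 13. Thus K = 13/7. Here |A + A| = 2|A| − 1 = 13, the minimum possible — so K = 13/7 is minimal, which holds iff A is an arithmetic progression.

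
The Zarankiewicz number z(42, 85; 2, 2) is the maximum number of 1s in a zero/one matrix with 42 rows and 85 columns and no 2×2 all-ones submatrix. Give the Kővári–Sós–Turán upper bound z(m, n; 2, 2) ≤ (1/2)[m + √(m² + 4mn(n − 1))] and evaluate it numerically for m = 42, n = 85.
z(42, 85; 2, 2) ≤ (1/2)[42 + √(42² + 4·42·85·84)] = (1/2)[42 + √1201284] = 569.0155

Kővári–Sós–Turán: let r_1, ..., r_42 be the row sums and z = Σ r_i the total number of 1s. Each pair of columns can share at most one row with both entries 1 (else a 2×2 all-ones block appears), so Σ_i C(r_i, 2) ≤ C(85, 2) = 3570. By convexity Σ_i C(r_i, 2) ≥ 42·C(z/42, 2) = z(z − 42)/(2·42), giving z² − 42z − 42·85·84 ≤ 0 and hence z ≤ (1/2)[42 + √(1764 + 4·299880)] = (1/2)[42 + √1201284] ≈ (1/2)(42 + 1096.031) = 569.0155.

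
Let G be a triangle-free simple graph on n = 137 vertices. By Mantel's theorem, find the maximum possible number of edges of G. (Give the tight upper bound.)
ex(137, K_3) = ⌊137^2/4⌋ = 4692

Mantel (1907): a triangle-free graph on n vertices has at most ⌊n^2/4⌋ edges, with equality for the complete bipartite graph K_{⌊n/2⌋, ⌈n/2⌉}. For n = 137: ⌊137^2/4⌋ = ⌊18769/4⌋ = 4692. The extremal graph is K_{68, 69}, which has 68·69 = 4692 edges.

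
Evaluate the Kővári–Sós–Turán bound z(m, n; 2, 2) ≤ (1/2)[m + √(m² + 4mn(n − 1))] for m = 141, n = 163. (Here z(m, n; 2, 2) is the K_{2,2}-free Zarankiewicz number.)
z(141, 163; 2, 2) ≤ (1/2)[141 + √(141² + 4·141·163·162)] = (1/2)[141 + √14912865] = 2001.3589

Kővári–Sós–Turán: let r_1, ..., r_141 be the row sums and z = Σ r_i the total number of 1s. Each pair of columns can share at most one row with both entries 1 (else a 2×2 all-ones block appears), so Σ_i C(r_i, 2) ≤ C(163, 2) = 13203. By convexity Σ_i C(r_i, 2) ≥ 141·C(z/141, 2) = z(z − 141)/(2·141), giving z² − 141z − 141·163·162 ≤ 0 and hence z ≤ (1/2)[141 + √(19881 + 4·3723246)] = (1/2)[141 + √14912865] ≈ (1/2)(141 + 3861.7179) = 2001.3589.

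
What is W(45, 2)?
W(45, 2) = 45 + 1 = 46

A 2-term AP is any pair of integers, so a monochromatic 2-AP exists iff some colour is used at least twice. With 45 colours, the colouring i ↦ i on {1, ..., 45} uses each colour once, avoiding any monochromatic pair, so W(45, 2) > 45. For {1, ..., 46}, pigeonhole forces two integers of the same colour, which form a monochromatic 2-AP. Hence W(45, 2) = 46.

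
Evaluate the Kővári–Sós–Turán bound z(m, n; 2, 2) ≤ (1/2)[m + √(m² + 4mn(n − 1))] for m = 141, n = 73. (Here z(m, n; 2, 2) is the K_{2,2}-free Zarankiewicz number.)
z(141, 73; 2, 2) ≤ (1/2)[141 + √(141² + 4·141·73·72)] = (1/2)[141 + √2984265] = 934.2513

Kővári–Sós–Turán: let r_1, ..., r_141 be the row sums and z = Σ r_i the total number of 1s. Each pair of columns can share at most one row with both entries 1 (else a 2×2 all-ones block appears), so Σ_i C(r_i, 2) ≤ C(73, 2) = 2628. By convexity Σ_i C(r_i, 2) ≥ 141·C(z/141, 2) = z(z − 141)/(2·141), giving z² − 141z − 141·73·72 ≤ 0 and hence z ≤ (1/2)[141 + √(19881 + 4·741096)] = (1/2)[141 + √2984265] ≈ (1/2)(141 + 1727.5025) = 934.2513.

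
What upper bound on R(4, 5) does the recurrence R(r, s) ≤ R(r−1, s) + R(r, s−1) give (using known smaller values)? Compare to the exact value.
R(4, 5) ≤ R(3, 5) + R(4, 4) = 14 + 18 = 32; exact value R(4, 5) = 25.

The Erdős–Szekeres recurrence R(r, s) ≤ R(r−1, s) + R(r, s−1) applied to (r, s) = (4, 5) gives
  R(4, 5) ≤ R(3, 5) + R(4, 4) = 14 + 18 = 32.
(Recall R(2, k) = k and R is symmetric.) The recurrence is not tight here (it gives 32, but the exact value is R(4, 5) = 25); the tight upper bound requires a sharper argument than the simple recurrence, combined with a lower-bound construction on K_{24}.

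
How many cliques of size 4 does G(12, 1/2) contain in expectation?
E[# K_4] = C(12, 4) · (1/2)^C(4, 2) = 495 / 2^6 = 7.734375

For each 4-subset S of vertices (there are C(12, 4) = 495 such S), let X_S = 1 if S induces a K_4 (all C(4, 2) = 6 edges present). Then P(X_S = 1) = (1/2)^6 = 1/64. By linearity of expectation, E[# K_4] = C(12, 4) · (1/2)^6 = 495 / 64 = 7.734375.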